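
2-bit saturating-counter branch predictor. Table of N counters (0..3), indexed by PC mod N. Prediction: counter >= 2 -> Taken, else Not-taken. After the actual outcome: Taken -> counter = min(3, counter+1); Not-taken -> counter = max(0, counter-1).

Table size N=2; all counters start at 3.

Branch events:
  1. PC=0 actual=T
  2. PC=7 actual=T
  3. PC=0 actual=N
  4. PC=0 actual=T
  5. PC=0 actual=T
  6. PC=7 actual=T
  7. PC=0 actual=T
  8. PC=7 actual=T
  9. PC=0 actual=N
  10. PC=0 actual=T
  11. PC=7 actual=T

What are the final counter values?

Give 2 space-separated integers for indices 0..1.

Answer: 3 3

Derivation:
Ev 1: PC=0 idx=0 pred=T actual=T -> ctr[0]=3
Ev 2: PC=7 idx=1 pred=T actual=T -> ctr[1]=3
Ev 3: PC=0 idx=0 pred=T actual=N -> ctr[0]=2
Ev 4: PC=0 idx=0 pred=T actual=T -> ctr[0]=3
Ev 5: PC=0 idx=0 pred=T actual=T -> ctr[0]=3
Ev 6: PC=7 idx=1 pred=T actual=T -> ctr[1]=3
Ev 7: PC=0 idx=0 pred=T actual=T -> ctr[0]=3
Ev 8: PC=7 idx=1 pred=T actual=T -> ctr[1]=3
Ev 9: PC=0 idx=0 pred=T actual=N -> ctr[0]=2
Ev 10: PC=0 idx=0 pred=T actual=T -> ctr[0]=3
Ev 11: PC=7 idx=1 pred=T actual=T -> ctr[1]=3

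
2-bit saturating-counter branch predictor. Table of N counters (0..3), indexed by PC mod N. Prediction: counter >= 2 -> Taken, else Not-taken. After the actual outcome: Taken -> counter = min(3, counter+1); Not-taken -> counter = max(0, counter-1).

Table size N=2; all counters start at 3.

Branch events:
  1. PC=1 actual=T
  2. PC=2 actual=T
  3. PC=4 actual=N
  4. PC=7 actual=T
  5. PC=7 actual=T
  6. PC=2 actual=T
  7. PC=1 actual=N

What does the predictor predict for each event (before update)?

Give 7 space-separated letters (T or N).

Ev 1: PC=1 idx=1 pred=T actual=T -> ctr[1]=3
Ev 2: PC=2 idx=0 pred=T actual=T -> ctr[0]=3
Ev 3: PC=4 idx=0 pred=T actual=N -> ctr[0]=2
Ev 4: PC=7 idx=1 pred=T actual=T -> ctr[1]=3
Ev 5: PC=7 idx=1 pred=T actual=T -> ctr[1]=3
Ev 6: PC=2 idx=0 pred=T actual=T -> ctr[0]=3
Ev 7: PC=1 idx=1 pred=T actual=N -> ctr[1]=2

Answer: T T T T T T T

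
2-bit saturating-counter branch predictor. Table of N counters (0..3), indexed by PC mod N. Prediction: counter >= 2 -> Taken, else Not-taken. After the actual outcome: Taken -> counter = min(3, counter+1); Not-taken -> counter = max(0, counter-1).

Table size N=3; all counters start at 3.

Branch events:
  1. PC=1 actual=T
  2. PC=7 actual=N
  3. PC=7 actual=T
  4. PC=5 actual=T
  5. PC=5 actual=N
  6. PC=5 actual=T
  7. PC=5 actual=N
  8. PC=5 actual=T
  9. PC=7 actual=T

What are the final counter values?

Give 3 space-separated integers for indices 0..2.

Ev 1: PC=1 idx=1 pred=T actual=T -> ctr[1]=3
Ev 2: PC=7 idx=1 pred=T actual=N -> ctr[1]=2
Ev 3: PC=7 idx=1 pred=T actual=T -> ctr[1]=3
Ev 4: PC=5 idx=2 pred=T actual=T -> ctr[2]=3
Ev 5: PC=5 idx=2 pred=T actual=N -> ctr[2]=2
Ev 6: PC=5 idx=2 pred=T actual=T -> ctr[2]=3
Ev 7: PC=5 idx=2 pred=T actual=N -> ctr[2]=2
Ev 8: PC=5 idx=2 pred=T actual=T -> ctr[2]=3
Ev 9: PC=7 idx=1 pred=T actual=T -> ctr[1]=3

Answer: 3 3 3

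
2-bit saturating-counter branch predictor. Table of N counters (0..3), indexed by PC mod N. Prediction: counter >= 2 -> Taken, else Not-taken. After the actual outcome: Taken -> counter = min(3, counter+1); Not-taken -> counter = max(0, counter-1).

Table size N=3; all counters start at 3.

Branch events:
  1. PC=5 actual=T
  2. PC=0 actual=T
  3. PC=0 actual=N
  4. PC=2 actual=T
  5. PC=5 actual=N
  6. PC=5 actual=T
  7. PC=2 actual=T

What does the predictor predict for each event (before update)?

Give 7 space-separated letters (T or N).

Answer: T T T T T T T

Derivation:
Ev 1: PC=5 idx=2 pred=T actual=T -> ctr[2]=3
Ev 2: PC=0 idx=0 pred=T actual=T -> ctr[0]=3
Ev 3: PC=0 idx=0 pred=T actual=N -> ctr[0]=2
Ev 4: PC=2 idx=2 pred=T actual=T -> ctr[2]=3
Ev 5: PC=5 idx=2 pred=T actual=N -> ctr[2]=2
Ev 6: PC=5 idx=2 pred=T actual=T -> ctr[2]=3
Ev 7: PC=2 idx=2 pred=T actual=T -> ctr[2]=3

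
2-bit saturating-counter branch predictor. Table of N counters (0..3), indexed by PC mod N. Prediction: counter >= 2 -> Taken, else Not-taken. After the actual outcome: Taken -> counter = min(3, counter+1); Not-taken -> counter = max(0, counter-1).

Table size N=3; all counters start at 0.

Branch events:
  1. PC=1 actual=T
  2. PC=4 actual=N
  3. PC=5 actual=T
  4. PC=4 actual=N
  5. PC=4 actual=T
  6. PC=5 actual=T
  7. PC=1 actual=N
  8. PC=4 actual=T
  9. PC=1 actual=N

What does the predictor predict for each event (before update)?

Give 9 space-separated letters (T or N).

Ev 1: PC=1 idx=1 pred=N actual=T -> ctr[1]=1
Ev 2: PC=4 idx=1 pred=N actual=N -> ctr[1]=0
Ev 3: PC=5 idx=2 pred=N actual=T -> ctr[2]=1
Ev 4: PC=4 idx=1 pred=N actual=N -> ctr[1]=0
Ev 5: PC=4 idx=1 pred=N actual=T -> ctr[1]=1
Ev 6: PC=5 idx=2 pred=N actual=T -> ctr[2]=2
Ev 7: PC=1 idx=1 pred=N actual=N -> ctr[1]=0
Ev 8: PC=4 idx=1 pred=N actual=T -> ctr[1]=1
Ev 9: PC=1 idx=1 pred=N actual=N -> ctr[1]=0

Answer: N N N N N N N N N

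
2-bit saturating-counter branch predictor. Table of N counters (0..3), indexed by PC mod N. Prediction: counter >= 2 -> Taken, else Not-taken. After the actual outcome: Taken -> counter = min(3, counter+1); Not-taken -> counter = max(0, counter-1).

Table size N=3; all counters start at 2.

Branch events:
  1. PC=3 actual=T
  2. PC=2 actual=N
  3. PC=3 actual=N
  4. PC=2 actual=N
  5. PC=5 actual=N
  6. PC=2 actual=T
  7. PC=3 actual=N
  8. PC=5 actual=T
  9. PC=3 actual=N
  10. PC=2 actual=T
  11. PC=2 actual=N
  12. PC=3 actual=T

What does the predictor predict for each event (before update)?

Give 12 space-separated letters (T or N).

Ev 1: PC=3 idx=0 pred=T actual=T -> ctr[0]=3
Ev 2: PC=2 idx=2 pred=T actual=N -> ctr[2]=1
Ev 3: PC=3 idx=0 pred=T actual=N -> ctr[0]=2
Ev 4: PC=2 idx=2 pred=N actual=N -> ctr[2]=0
Ev 5: PC=5 idx=2 pred=N actual=N -> ctr[2]=0
Ev 6: PC=2 idx=2 pred=N actual=T -> ctr[2]=1
Ev 7: PC=3 idx=0 pred=T actual=N -> ctr[0]=1
Ev 8: PC=5 idx=2 pred=N actual=T -> ctr[2]=2
Ev 9: PC=3 idx=0 pred=N actual=N -> ctr[0]=0
Ev 10: PC=2 idx=2 pred=T actual=T -> ctr[2]=3
Ev 11: PC=2 idx=2 pred=T actual=N -> ctr[2]=2
Ev 12: PC=3 idx=0 pred=N actual=T -> ctr[0]=1

Answer: T T T N N N T N N T T N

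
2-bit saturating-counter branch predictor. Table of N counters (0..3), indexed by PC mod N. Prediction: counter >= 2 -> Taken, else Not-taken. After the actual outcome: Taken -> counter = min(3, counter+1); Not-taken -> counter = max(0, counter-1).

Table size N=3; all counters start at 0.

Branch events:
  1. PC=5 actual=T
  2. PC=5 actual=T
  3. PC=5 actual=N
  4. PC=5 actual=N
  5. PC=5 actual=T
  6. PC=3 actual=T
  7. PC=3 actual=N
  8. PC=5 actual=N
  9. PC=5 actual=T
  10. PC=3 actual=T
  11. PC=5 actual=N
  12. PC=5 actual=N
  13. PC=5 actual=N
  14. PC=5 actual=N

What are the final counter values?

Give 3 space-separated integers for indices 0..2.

Ev 1: PC=5 idx=2 pred=N actual=T -> ctr[2]=1
Ev 2: PC=5 idx=2 pred=N actual=T -> ctr[2]=2
Ev 3: PC=5 idx=2 pred=T actual=N -> ctr[2]=1
Ev 4: PC=5 idx=2 pred=N actual=N -> ctr[2]=0
Ev 5: PC=5 idx=2 pred=N actual=T -> ctr[2]=1
Ev 6: PC=3 idx=0 pred=N actual=T -> ctr[0]=1
Ev 7: PC=3 idx=0 pred=N actual=N -> ctr[0]=0
Ev 8: PC=5 idx=2 pred=N actual=N -> ctr[2]=0
Ev 9: PC=5 idx=2 pred=N actual=T -> ctr[2]=1
Ev 10: PC=3 idx=0 pred=N actual=T -> ctr[0]=1
Ev 11: PC=5 idx=2 pred=N actual=N -> ctr[2]=0
Ev 12: PC=5 idx=2 pred=N actual=N -> ctr[2]=0
Ev 13: PC=5 idx=2 pred=N actual=N -> ctr[2]=0
Ev 14: PC=5 idx=2 pred=N actual=N -> ctr[2]=0

Answer: 1 0 0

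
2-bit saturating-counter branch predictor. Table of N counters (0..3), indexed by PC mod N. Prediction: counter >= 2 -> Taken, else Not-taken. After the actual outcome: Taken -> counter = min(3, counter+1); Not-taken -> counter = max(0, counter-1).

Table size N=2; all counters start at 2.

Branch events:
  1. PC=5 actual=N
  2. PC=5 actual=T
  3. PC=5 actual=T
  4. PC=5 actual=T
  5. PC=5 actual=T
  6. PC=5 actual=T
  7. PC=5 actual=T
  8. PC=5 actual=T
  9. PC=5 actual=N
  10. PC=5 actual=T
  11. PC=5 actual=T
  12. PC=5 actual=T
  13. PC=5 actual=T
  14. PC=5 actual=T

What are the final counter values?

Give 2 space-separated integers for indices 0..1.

Answer: 2 3

Derivation:
Ev 1: PC=5 idx=1 pred=T actual=N -> ctr[1]=1
Ev 2: PC=5 idx=1 pred=N actual=T -> ctr[1]=2
Ev 3: PC=5 idx=1 pred=T actual=T -> ctr[1]=3
Ev 4: PC=5 idx=1 pred=T actual=T -> ctr[1]=3
Ev 5: PC=5 idx=1 pred=T actual=T -> ctr[1]=3
Ev 6: PC=5 idx=1 pred=T actual=T -> ctr[1]=3
Ev 7: PC=5 idx=1 pred=T actual=T -> ctr[1]=3
Ev 8: PC=5 idx=1 pred=T actual=T -> ctr[1]=3
Ev 9: PC=5 idx=1 pred=T actual=N -> ctr[1]=2
Ev 10: PC=5 idx=1 pred=T actual=T -> ctr[1]=3
Ev 11: PC=5 idx=1 pred=T actual=T -> ctr[1]=3
Ev 12: PC=5 idx=1 pred=T actual=T -> ctr[1]=3
Ev 13: PC=5 idx=1 pred=T actual=T -> ctr[1]=3
Ev 14: PC=5 idx=1 pred=T actual=T -> ctr[1]=3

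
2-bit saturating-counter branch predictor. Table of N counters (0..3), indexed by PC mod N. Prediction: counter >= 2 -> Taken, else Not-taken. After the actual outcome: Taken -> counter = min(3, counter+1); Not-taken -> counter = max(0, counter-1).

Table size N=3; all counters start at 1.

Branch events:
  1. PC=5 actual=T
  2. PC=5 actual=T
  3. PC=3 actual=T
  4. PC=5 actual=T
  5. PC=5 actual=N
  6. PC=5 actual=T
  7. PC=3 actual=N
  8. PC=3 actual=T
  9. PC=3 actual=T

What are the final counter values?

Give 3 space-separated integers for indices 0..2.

Answer: 3 1 3

Derivation:
Ev 1: PC=5 idx=2 pred=N actual=T -> ctr[2]=2
Ev 2: PC=5 idx=2 pred=T actual=T -> ctr[2]=3
Ev 3: PC=3 idx=0 pred=N actual=T -> ctr[0]=2
Ev 4: PC=5 idx=2 pred=T actual=T -> ctr[2]=3
Ev 5: PC=5 idx=2 pred=T actual=N -> ctr[2]=2
Ev 6: PC=5 idx=2 pred=T actual=T -> ctr[2]=3
Ev 7: PC=3 idx=0 pred=T actual=N -> ctr[0]=1
Ev 8: PC=3 idx=0 pred=N actual=T -> ctr[0]=2
Ev 9: PC=3 idx=0 pred=T actual=T -> ctr[0]=3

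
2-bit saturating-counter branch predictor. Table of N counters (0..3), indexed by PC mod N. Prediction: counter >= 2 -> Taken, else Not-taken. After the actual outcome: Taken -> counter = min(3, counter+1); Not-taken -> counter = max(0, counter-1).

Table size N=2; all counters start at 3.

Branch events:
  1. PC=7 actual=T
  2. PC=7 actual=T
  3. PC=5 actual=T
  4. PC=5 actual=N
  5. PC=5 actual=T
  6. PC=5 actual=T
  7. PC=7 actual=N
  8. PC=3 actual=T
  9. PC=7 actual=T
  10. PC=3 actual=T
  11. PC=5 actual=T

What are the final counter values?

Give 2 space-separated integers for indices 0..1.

Answer: 3 3

Derivation:
Ev 1: PC=7 idx=1 pred=T actual=T -> ctr[1]=3
Ev 2: PC=7 idx=1 pred=T actual=T -> ctr[1]=3
Ev 3: PC=5 idx=1 pred=T actual=T -> ctr[1]=3
Ev 4: PC=5 idx=1 pred=T actual=N -> ctr[1]=2
Ev 5: PC=5 idx=1 pred=T actual=T -> ctr[1]=3
Ev 6: PC=5 idx=1 pred=T actual=T -> ctr[1]=3
Ev 7: PC=7 idx=1 pred=T actual=N -> ctr[1]=2
Ev 8: PC=3 idx=1 pred=T actual=T -> ctr[1]=3
Ev 9: PC=7 idx=1 pred=T actual=T -> ctr[1]=3
Ev 10: PC=3 idx=1 pred=T actual=T -> ctr[1]=3
Ev 11: PC=5 idx=1 pred=T actual=T -> ctr[1]=3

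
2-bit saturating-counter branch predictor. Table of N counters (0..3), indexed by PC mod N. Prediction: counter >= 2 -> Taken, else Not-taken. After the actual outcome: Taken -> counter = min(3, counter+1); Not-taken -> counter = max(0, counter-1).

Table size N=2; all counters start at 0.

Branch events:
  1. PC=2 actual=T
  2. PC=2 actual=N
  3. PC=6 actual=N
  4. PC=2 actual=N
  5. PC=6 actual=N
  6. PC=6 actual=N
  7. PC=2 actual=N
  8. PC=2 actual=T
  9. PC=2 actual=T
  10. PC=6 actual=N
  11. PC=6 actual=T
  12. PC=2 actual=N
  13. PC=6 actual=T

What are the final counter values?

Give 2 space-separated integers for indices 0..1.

Answer: 2 0

Derivation:
Ev 1: PC=2 idx=0 pred=N actual=T -> ctr[0]=1
Ev 2: PC=2 idx=0 pred=N actual=N -> ctr[0]=0
Ev 3: PC=6 idx=0 pred=N actual=N -> ctr[0]=0
Ev 4: PC=2 idx=0 pred=N actual=N -> ctr[0]=0
Ev 5: PC=6 idx=0 pred=N actual=N -> ctr[0]=0
Ev 6: PC=6 idx=0 pred=N actual=N -> ctr[0]=0
Ev 7: PC=2 idx=0 pred=N actual=N -> ctr[0]=0
Ev 8: PC=2 idx=0 pred=N actual=T -> ctr[0]=1
Ev 9: PC=2 idx=0 pred=N actual=T -> ctr[0]=2
Ev 10: PC=6 idx=0 pred=T actual=N -> ctr[0]=1
Ev 11: PC=6 idx=0 pred=N actual=T -> ctr[0]=2
Ev 12: PC=2 idx=0 pred=T actual=N -> ctr[0]=1
Ev 13: PC=6 idx=0 pred=N actual=T -> ctr[0]=2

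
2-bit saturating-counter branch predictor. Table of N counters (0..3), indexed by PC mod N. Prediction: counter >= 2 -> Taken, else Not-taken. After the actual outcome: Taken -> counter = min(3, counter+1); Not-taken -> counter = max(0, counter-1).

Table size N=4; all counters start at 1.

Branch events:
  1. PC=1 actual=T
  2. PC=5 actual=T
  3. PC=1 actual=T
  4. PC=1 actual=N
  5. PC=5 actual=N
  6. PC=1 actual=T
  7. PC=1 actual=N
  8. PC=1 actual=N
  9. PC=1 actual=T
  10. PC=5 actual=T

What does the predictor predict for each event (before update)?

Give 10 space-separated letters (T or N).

Ev 1: PC=1 idx=1 pred=N actual=T -> ctr[1]=2
Ev 2: PC=5 idx=1 pred=T actual=T -> ctr[1]=3
Ev 3: PC=1 idx=1 pred=T actual=T -> ctr[1]=3
Ev 4: PC=1 idx=1 pred=T actual=N -> ctr[1]=2
Ev 5: PC=5 idx=1 pred=T actual=N -> ctr[1]=1
Ev 6: PC=1 idx=1 pred=N actual=T -> ctr[1]=2
Ev 7: PC=1 idx=1 pred=T actual=N -> ctr[1]=1
Ev 8: PC=1 idx=1 pred=N actual=N -> ctr[1]=0
Ev 9: PC=1 idx=1 pred=N actual=T -> ctr[1]=1
Ev 10: PC=5 idx=1 pred=N actual=T -> ctr[1]=2

Answer: N T T T T N T N N N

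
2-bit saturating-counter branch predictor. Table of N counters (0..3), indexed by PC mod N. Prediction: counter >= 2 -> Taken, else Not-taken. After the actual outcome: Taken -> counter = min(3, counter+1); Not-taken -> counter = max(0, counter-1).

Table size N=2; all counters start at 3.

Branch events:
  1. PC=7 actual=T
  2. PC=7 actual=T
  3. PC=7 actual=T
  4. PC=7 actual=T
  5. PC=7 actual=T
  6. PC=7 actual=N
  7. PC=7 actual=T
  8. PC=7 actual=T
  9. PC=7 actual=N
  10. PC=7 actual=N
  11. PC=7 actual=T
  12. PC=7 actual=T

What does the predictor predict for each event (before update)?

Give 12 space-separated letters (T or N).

Ev 1: PC=7 idx=1 pred=T actual=T -> ctr[1]=3
Ev 2: PC=7 idx=1 pred=T actual=T -> ctr[1]=3
Ev 3: PC=7 idx=1 pred=T actual=T -> ctr[1]=3
Ev 4: PC=7 idx=1 pred=T actual=T -> ctr[1]=3
Ev 5: PC=7 idx=1 pred=T actual=T -> ctr[1]=3
Ev 6: PC=7 idx=1 pred=T actual=N -> ctr[1]=2
Ev 7: PC=7 idx=1 pred=T actual=T -> ctr[1]=3
Ev 8: PC=7 idx=1 pred=T actual=T -> ctr[1]=3
Ev 9: PC=7 idx=1 pred=T actual=N -> ctr[1]=2
Ev 10: PC=7 idx=1 pred=T actual=N -> ctr[1]=1
Ev 11: PC=7 idx=1 pred=N actual=T -> ctr[1]=2
Ev 12: PC=7 idx=1 pred=T actual=T -> ctr[1]=3

Answer: T T T T T T T T T T N T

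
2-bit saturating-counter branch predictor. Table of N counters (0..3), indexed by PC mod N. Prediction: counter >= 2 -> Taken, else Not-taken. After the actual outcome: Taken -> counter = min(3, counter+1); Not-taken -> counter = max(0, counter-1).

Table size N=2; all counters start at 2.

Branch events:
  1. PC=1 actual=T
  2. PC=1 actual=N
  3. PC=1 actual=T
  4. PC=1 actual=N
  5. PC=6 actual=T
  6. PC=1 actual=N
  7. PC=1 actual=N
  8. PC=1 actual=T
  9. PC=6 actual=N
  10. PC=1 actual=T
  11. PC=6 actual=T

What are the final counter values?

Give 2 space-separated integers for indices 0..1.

Ev 1: PC=1 idx=1 pred=T actual=T -> ctr[1]=3
Ev 2: PC=1 idx=1 pred=T actual=N -> ctr[1]=2
Ev 3: PC=1 idx=1 pred=T actual=T -> ctr[1]=3
Ev 4: PC=1 idx=1 pred=T actual=N -> ctr[1]=2
Ev 5: PC=6 idx=0 pred=T actual=T -> ctr[0]=3
Ev 6: PC=1 idx=1 pred=T actual=N -> ctr[1]=1
Ev 7: PC=1 idx=1 pred=N actual=N -> ctr[1]=0
Ev 8: PC=1 idx=1 pred=N actual=T -> ctr[1]=1
Ev 9: PC=6 idx=0 pred=T actual=N -> ctr[0]=2
Ev 10: PC=1 idx=1 pred=N actual=T -> ctr[1]=2
Ev 11: PC=6 idx=0 pred=T actual=T -> ctr[0]=3

Answer: 3 2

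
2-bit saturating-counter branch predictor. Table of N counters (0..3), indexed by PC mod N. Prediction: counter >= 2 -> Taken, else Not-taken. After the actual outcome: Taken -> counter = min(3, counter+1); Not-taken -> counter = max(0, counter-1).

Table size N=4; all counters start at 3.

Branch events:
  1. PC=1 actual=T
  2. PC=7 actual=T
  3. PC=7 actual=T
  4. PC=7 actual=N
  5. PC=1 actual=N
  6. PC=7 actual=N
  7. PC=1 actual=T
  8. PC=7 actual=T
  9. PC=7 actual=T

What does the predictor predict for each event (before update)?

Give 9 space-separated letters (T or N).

Ev 1: PC=1 idx=1 pred=T actual=T -> ctr[1]=3
Ev 2: PC=7 idx=3 pred=T actual=T -> ctr[3]=3
Ev 3: PC=7 idx=3 pred=T actual=T -> ctr[3]=3
Ev 4: PC=7 idx=3 pred=T actual=N -> ctr[3]=2
Ev 5: PC=1 idx=1 pred=T actual=N -> ctr[1]=2
Ev 6: PC=7 idx=3 pred=T actual=N -> ctr[3]=1
Ev 7: PC=1 idx=1 pred=T actual=T -> ctr[1]=3
Ev 8: PC=7 idx=3 pred=N actual=T -> ctr[3]=2
Ev 9: PC=7 idx=3 pred=T actual=T -> ctr[3]=3

Answer: T T T T T T T N T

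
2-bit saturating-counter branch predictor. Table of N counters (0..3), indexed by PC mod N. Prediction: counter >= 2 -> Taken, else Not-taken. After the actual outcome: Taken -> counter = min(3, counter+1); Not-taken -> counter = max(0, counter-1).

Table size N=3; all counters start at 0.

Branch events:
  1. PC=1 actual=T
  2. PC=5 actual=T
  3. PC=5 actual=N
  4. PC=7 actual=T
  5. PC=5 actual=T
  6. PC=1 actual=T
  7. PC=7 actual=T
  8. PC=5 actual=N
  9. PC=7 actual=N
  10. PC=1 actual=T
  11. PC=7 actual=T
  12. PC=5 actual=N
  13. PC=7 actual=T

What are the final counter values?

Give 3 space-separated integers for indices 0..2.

Answer: 0 3 0

Derivation:
Ev 1: PC=1 idx=1 pred=N actual=T -> ctr[1]=1
Ev 2: PC=5 idx=2 pred=N actual=T -> ctr[2]=1
Ev 3: PC=5 idx=2 pred=N actual=N -> ctr[2]=0
Ev 4: PC=7 idx=1 pred=N actual=T -> ctr[1]=2
Ev 5: PC=5 idx=2 pred=N actual=T -> ctr[2]=1
Ev 6: PC=1 idx=1 pred=T actual=T -> ctr[1]=3
Ev 7: PC=7 idx=1 pred=T actual=T -> ctr[1]=3
Ev 8: PC=5 idx=2 pred=N actual=N -> ctr[2]=0
Ev 9: PC=7 idx=1 pred=T actual=N -> ctr[1]=2
Ev 10: PC=1 idx=1 pred=T actual=T -> ctr[1]=3
Ev 11: PC=7 idx=1 pred=T actual=T -> ctr[1]=3
Ev 12: PC=5 idx=2 pred=N actual=N -> ctr[2]=0
Ev 13: PC=7 idx=1 pred=T actual=T -> ctr[1]=3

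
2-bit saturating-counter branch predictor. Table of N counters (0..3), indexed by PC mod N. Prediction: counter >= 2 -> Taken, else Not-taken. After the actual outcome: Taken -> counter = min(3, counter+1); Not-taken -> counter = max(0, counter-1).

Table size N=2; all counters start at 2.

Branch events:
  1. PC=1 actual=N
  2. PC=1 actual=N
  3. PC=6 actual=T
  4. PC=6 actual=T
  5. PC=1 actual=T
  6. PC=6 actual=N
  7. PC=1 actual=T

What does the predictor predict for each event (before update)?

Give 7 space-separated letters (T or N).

Ev 1: PC=1 idx=1 pred=T actual=N -> ctr[1]=1
Ev 2: PC=1 idx=1 pred=N actual=N -> ctr[1]=0
Ev 3: PC=6 idx=0 pred=T actual=T -> ctr[0]=3
Ev 4: PC=6 idx=0 pred=T actual=T -> ctr[0]=3
Ev 5: PC=1 idx=1 pred=N actual=T -> ctr[1]=1
Ev 6: PC=6 idx=0 pred=T actual=N -> ctr[0]=2
Ev 7: PC=1 idx=1 pred=N actual=T -> ctr[1]=2

Answer: T N T T N T N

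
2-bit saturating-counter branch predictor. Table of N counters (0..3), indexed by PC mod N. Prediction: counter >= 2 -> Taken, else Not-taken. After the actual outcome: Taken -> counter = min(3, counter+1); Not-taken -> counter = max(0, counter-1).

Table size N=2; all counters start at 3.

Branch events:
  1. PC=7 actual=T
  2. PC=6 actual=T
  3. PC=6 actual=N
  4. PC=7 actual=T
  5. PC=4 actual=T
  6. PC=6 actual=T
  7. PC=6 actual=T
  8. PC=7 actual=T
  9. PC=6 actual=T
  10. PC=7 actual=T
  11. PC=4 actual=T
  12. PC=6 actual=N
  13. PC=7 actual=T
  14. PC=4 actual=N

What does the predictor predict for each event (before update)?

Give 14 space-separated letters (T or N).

Answer: T T T T T T T T T T T T T T

Derivation:
Ev 1: PC=7 idx=1 pred=T actual=T -> ctr[1]=3
Ev 2: PC=6 idx=0 pred=T actual=T -> ctr[0]=3
Ev 3: PC=6 idx=0 pred=T actual=N -> ctr[0]=2
Ev 4: PC=7 idx=1 pred=T actual=T -> ctr[1]=3
Ev 5: PC=4 idx=0 pred=T actual=T -> ctr[0]=3
Ev 6: PC=6 idx=0 pred=T actual=T -> ctr[0]=3
Ev 7: PC=6 idx=0 pred=T actual=T -> ctr[0]=3
Ev 8: PC=7 idx=1 pred=T actual=T -> ctr[1]=3
Ev 9: PC=6 idx=0 pred=T actual=T -> ctr[0]=3
Ev 10: PC=7 idx=1 pred=T actual=T -> ctr[1]=3
Ev 11: PC=4 idx=0 pred=T actual=T -> ctr[0]=3
Ev 12: PC=6 idx=0 pred=T actual=N -> ctr[0]=2
Ev 13: PC=7 idx=1 pred=T actual=T -> ctr[1]=3
Ev 14: PC=4 idx=0 pred=T actual=N -> ctr[0]=1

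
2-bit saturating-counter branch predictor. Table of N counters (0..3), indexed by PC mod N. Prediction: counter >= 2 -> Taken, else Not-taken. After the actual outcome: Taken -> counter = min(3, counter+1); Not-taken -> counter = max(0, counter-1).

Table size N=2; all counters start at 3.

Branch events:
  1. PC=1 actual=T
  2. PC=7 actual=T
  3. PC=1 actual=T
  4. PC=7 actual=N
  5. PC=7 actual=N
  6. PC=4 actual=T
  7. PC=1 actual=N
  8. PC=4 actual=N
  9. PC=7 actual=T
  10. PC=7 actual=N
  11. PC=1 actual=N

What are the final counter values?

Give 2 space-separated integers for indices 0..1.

Answer: 2 0

Derivation:
Ev 1: PC=1 idx=1 pred=T actual=T -> ctr[1]=3
Ev 2: PC=7 idx=1 pred=T actual=T -> ctr[1]=3
Ev 3: PC=1 idx=1 pred=T actual=T -> ctr[1]=3
Ev 4: PC=7 idx=1 pred=T actual=N -> ctr[1]=2
Ev 5: PC=7 idx=1 pred=T actual=N -> ctr[1]=1
Ev 6: PC=4 idx=0 pred=T actual=T -> ctr[0]=3
Ev 7: PC=1 idx=1 pred=N actual=N -> ctr[1]=0
Ev 8: PC=4 idx=0 pred=T actual=N -> ctr[0]=2
Ev 9: PC=7 idx=1 pred=N actual=T -> ctr[1]=1
Ev 10: PC=7 idx=1 pred=N actual=N -> ctr[1]=0
Ev 11: PC=1 idx=1 pred=N actual=N -> ctr[1]=0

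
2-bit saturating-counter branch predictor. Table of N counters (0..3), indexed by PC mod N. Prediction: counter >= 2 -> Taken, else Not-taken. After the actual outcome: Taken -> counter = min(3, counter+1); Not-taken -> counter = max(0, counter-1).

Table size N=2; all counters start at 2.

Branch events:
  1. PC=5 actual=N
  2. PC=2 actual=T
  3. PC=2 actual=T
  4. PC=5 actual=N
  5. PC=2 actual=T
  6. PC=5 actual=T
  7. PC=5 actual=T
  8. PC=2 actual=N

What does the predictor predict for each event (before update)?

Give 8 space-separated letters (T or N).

Answer: T T T N T N N T

Derivation:
Ev 1: PC=5 idx=1 pred=T actual=N -> ctr[1]=1
Ev 2: PC=2 idx=0 pred=T actual=T -> ctr[0]=3
Ev 3: PC=2 idx=0 pred=T actual=T -> ctr[0]=3
Ev 4: PC=5 idx=1 pred=N actual=N -> ctr[1]=0
Ev 5: PC=2 idx=0 pred=T actual=T -> ctr[0]=3
Ev 6: PC=5 idx=1 pred=N actual=T -> ctr[1]=1
Ev 7: PC=5 idx=1 pred=N actual=T -> ctr[1]=2
Ev 8: PC=2 idx=0 pred=T actual=N -> ctr[0]=2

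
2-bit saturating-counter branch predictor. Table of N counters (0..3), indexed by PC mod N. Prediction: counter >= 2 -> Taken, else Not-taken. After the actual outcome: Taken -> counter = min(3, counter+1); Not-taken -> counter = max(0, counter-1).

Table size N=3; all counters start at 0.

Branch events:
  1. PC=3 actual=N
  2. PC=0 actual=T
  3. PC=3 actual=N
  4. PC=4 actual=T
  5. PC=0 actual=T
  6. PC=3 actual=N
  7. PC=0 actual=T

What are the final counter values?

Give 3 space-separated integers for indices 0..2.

Ev 1: PC=3 idx=0 pred=N actual=N -> ctr[0]=0
Ev 2: PC=0 idx=0 pred=N actual=T -> ctr[0]=1
Ev 3: PC=3 idx=0 pred=N actual=N -> ctr[0]=0
Ev 4: PC=4 idx=1 pred=N actual=T -> ctr[1]=1
Ev 5: PC=0 idx=0 pred=N actual=T -> ctr[0]=1
Ev 6: PC=3 idx=0 pred=N actual=N -> ctr[0]=0
Ev 7: PC=0 idx=0 pred=N actual=T -> ctr[0]=1

Answer: 1 1 0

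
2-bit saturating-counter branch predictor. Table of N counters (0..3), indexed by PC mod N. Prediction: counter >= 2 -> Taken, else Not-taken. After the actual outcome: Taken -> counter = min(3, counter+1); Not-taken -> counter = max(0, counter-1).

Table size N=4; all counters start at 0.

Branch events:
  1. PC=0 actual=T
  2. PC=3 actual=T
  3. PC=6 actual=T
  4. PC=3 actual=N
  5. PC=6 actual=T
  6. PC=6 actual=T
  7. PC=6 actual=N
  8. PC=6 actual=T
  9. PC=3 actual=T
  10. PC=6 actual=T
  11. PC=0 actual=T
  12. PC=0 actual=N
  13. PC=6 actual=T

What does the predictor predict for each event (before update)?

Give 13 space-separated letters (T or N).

Answer: N N N N N T T T N T N T T

Derivation:
Ev 1: PC=0 idx=0 pred=N actual=T -> ctr[0]=1
Ev 2: PC=3 idx=3 pred=N actual=T -> ctr[3]=1
Ev 3: PC=6 idx=2 pred=N actual=T -> ctr[2]=1
Ev 4: PC=3 idx=3 pred=N actual=N -> ctr[3]=0
Ev 5: PC=6 idx=2 pred=N actual=T -> ctr[2]=2
Ev 6: PC=6 idx=2 pred=T actual=T -> ctr[2]=3
Ev 7: PC=6 idx=2 pred=T actual=N -> ctr[2]=2
Ev 8: PC=6 idx=2 pred=T actual=T -> ctr[2]=3
Ev 9: PC=3 idx=3 pred=N actual=T -> ctr[3]=1
Ev 10: PC=6 idx=2 pred=T actual=T -> ctr[2]=3
Ev 11: PC=0 idx=0 pred=N actual=T -> ctr[0]=2
Ev 12: PC=0 idx=0 pred=T actual=N -> ctr[0]=1
Ev 13: PC=6 idx=2 pred=T actual=T -> ctr[2]=3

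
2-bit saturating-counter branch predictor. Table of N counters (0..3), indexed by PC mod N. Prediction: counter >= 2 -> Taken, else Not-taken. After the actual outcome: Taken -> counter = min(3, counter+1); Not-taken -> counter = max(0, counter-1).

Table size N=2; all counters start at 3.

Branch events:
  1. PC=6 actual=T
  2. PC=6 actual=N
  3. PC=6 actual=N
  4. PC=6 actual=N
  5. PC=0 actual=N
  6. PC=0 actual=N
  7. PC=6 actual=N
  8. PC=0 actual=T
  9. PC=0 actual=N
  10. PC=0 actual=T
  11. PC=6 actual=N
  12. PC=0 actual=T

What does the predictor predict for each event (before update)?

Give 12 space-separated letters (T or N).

Ev 1: PC=6 idx=0 pred=T actual=T -> ctr[0]=3
Ev 2: PC=6 idx=0 pred=T actual=N -> ctr[0]=2
Ev 3: PC=6 idx=0 pred=T actual=N -> ctr[0]=1
Ev 4: PC=6 idx=0 pred=N actual=N -> ctr[0]=0
Ev 5: PC=0 idx=0 pred=N actual=N -> ctr[0]=0
Ev 6: PC=0 idx=0 pred=N actual=N -> ctr[0]=0
Ev 7: PC=6 idx=0 pred=N actual=N -> ctr[0]=0
Ev 8: PC=0 idx=0 pred=N actual=T -> ctr[0]=1
Ev 9: PC=0 idx=0 pred=N actual=N -> ctr[0]=0
Ev 10: PC=0 idx=0 pred=N actual=T -> ctr[0]=1
Ev 11: PC=6 idx=0 pred=N actual=N -> ctr[0]=0
Ev 12: PC=0 idx=0 pred=N actual=T -> ctr[0]=1

Answer: T T T N N N N N N N N N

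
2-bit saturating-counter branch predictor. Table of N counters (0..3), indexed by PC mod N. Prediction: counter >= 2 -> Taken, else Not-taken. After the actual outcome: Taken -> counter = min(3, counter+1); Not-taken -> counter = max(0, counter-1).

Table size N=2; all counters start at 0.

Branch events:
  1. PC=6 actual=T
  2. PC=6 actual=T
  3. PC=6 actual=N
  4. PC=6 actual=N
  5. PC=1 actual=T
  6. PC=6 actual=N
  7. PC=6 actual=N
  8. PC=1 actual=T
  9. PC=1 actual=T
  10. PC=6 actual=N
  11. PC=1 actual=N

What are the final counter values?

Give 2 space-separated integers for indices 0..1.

Ev 1: PC=6 idx=0 pred=N actual=T -> ctr[0]=1
Ev 2: PC=6 idx=0 pred=N actual=T -> ctr[0]=2
Ev 3: PC=6 idx=0 pred=T actual=N -> ctr[0]=1
Ev 4: PC=6 idx=0 pred=N actual=N -> ctr[0]=0
Ev 5: PC=1 idx=1 pred=N actual=T -> ctr[1]=1
Ev 6: PC=6 idx=0 pred=N actual=N -> ctr[0]=0
Ev 7: PC=6 idx=0 pred=N actual=N -> ctr[0]=0
Ev 8: PC=1 idx=1 pred=N actual=T -> ctr[1]=2
Ev 9: PC=1 idx=1 pred=T actual=T -> ctr[1]=3
Ev 10: PC=6 idx=0 pred=N actual=N -> ctr[0]=0
Ev 11: PC=1 idx=1 pred=T actual=N -> ctr[1]=2

Answer: 0 2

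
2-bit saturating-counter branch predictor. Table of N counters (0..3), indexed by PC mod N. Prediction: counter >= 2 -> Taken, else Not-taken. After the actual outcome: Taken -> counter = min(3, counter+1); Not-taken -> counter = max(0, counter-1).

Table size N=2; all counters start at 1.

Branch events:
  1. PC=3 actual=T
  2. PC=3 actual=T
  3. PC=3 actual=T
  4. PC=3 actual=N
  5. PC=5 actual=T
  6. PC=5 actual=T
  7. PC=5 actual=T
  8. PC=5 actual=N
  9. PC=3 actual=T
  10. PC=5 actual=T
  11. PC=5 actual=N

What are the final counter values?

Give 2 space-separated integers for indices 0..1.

Ev 1: PC=3 idx=1 pred=N actual=T -> ctr[1]=2
Ev 2: PC=3 idx=1 pred=T actual=T -> ctr[1]=3
Ev 3: PC=3 idx=1 pred=T actual=T -> ctr[1]=3
Ev 4: PC=3 idx=1 pred=T actual=N -> ctr[1]=2
Ev 5: PC=5 idx=1 pred=T actual=T -> ctr[1]=3
Ev 6: PC=5 idx=1 pred=T actual=T -> ctr[1]=3
Ev 7: PC=5 idx=1 pred=T actual=T -> ctr[1]=3
Ev 8: PC=5 idx=1 pred=T actual=N -> ctr[1]=2
Ev 9: PC=3 idx=1 pred=T actual=T -> ctr[1]=3
Ev 10: PC=5 idx=1 pred=T actual=T -> ctr[1]=3
Ev 11: PC=5 idx=1 pred=T actual=N -> ctr[1]=2

Answer: 1 2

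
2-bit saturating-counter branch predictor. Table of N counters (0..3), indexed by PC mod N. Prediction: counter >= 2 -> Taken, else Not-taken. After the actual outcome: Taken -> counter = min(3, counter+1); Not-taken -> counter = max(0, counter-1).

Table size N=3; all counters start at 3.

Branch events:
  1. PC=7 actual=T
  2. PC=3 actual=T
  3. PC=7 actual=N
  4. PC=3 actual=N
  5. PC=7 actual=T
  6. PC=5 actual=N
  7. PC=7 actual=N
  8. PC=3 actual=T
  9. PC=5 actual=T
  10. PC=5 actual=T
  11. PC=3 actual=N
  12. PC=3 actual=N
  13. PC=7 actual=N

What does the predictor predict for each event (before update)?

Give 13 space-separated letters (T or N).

Answer: T T T T T T T T T T T T T

Derivation:
Ev 1: PC=7 idx=1 pred=T actual=T -> ctr[1]=3
Ev 2: PC=3 idx=0 pred=T actual=T -> ctr[0]=3
Ev 3: PC=7 idx=1 pred=T actual=N -> ctr[1]=2
Ev 4: PC=3 idx=0 pred=T actual=N -> ctr[0]=2
Ev 5: PC=7 idx=1 pred=T actual=T -> ctr[1]=3
Ev 6: PC=5 idx=2 pred=T actual=N -> ctr[2]=2
Ev 7: PC=7 idx=1 pred=T actual=N -> ctr[1]=2
Ev 8: PC=3 idx=0 pred=T actual=T -> ctr[0]=3
Ev 9: PC=5 idx=2 pred=T actual=T -> ctr[2]=3
Ev 10: PC=5 idx=2 pred=T actual=T -> ctr[2]=3
Ev 11: PC=3 idx=0 pred=T actual=N -> ctr[0]=2
Ev 12: PC=3 idx=0 pred=T actual=N -> ctr[0]=1
Ev 13: PC=7 idx=1 pred=T actual=N -> ctr[1]=1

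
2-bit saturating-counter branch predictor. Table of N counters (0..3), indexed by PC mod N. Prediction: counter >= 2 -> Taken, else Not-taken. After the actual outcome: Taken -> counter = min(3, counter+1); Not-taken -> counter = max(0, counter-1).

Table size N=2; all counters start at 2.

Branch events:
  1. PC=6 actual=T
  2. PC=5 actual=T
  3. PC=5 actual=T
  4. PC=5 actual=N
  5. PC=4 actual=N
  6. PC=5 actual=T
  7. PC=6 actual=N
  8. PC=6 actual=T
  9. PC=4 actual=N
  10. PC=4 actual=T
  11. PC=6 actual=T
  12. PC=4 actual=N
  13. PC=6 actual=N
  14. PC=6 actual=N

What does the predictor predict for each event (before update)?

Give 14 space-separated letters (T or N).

Answer: T T T T T T T N T N T T T N

Derivation:
Ev 1: PC=6 idx=0 pred=T actual=T -> ctr[0]=3
Ev 2: PC=5 idx=1 pred=T actual=T -> ctr[1]=3
Ev 3: PC=5 idx=1 pred=T actual=T -> ctr[1]=3
Ev 4: PC=5 idx=1 pred=T actual=N -> ctr[1]=2
Ev 5: PC=4 idx=0 pred=T actual=N -> ctr[0]=2
Ev 6: PC=5 idx=1 pred=T actual=T -> ctr[1]=3
Ev 7: PC=6 idx=0 pred=T actual=N -> ctr[0]=1
Ev 8: PC=6 idx=0 pred=N actual=T -> ctr[0]=2
Ev 9: PC=4 idx=0 pred=T actual=N -> ctr[0]=1
Ev 10: PC=4 idx=0 pred=N actual=T -> ctr[0]=2
Ev 11: PC=6 idx=0 pred=T actual=T -> ctr[0]=3
Ev 12: PC=4 idx=0 pred=T actual=N -> ctr[0]=2
Ev 13: PC=6 idx=0 pred=T actual=N -> ctr[0]=1
Ev 14: PC=6 idx=0 pred=N actual=N -> ctr[0]=0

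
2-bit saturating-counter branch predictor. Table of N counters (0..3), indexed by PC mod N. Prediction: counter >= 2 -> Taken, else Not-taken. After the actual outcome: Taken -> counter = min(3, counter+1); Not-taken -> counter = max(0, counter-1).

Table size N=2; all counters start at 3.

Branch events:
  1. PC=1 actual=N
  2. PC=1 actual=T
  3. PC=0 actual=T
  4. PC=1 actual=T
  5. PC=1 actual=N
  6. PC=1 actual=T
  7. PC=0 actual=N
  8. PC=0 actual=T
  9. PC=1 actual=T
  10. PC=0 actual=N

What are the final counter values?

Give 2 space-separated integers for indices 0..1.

Ev 1: PC=1 idx=1 pred=T actual=N -> ctr[1]=2
Ev 2: PC=1 idx=1 pred=T actual=T -> ctr[1]=3
Ev 3: PC=0 idx=0 pred=T actual=T -> ctr[0]=3
Ev 4: PC=1 idx=1 pred=T actual=T -> ctr[1]=3
Ev 5: PC=1 idx=1 pred=T actual=N -> ctr[1]=2
Ev 6: PC=1 idx=1 pred=T actual=T -> ctr[1]=3
Ev 7: PC=0 idx=0 pred=T actual=N -> ctr[0]=2
Ev 8: PC=0 idx=0 pred=T actual=T -> ctr[0]=3
Ev 9: PC=1 idx=1 pred=T actual=T -> ctr[1]=3
Ev 10: PC=0 idx=0 pred=T actual=N -> ctr[0]=2

Answer: 2 3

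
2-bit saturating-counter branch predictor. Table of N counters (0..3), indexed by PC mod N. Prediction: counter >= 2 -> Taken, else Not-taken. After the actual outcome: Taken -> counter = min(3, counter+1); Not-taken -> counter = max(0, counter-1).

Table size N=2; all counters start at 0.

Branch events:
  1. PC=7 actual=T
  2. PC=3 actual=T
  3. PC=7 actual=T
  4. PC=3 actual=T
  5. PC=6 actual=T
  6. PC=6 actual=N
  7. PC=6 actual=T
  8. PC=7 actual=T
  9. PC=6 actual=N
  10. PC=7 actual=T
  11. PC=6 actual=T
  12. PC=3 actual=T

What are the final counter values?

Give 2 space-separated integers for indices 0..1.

Ev 1: PC=7 idx=1 pred=N actual=T -> ctr[1]=1
Ev 2: PC=3 idx=1 pred=N actual=T -> ctr[1]=2
Ev 3: PC=7 idx=1 pred=T actual=T -> ctr[1]=3
Ev 4: PC=3 idx=1 pred=T actual=T -> ctr[1]=3
Ev 5: PC=6 idx=0 pred=N actual=T -> ctr[0]=1
Ev 6: PC=6 idx=0 pred=N actual=N -> ctr[0]=0
Ev 7: PC=6 idx=0 pred=N actual=T -> ctr[0]=1
Ev 8: PC=7 idx=1 pred=T actual=T -> ctr[1]=3
Ev 9: PC=6 idx=0 pred=N actual=N -> ctr[0]=0
Ev 10: PC=7 idx=1 pred=T actual=T -> ctr[1]=3
Ev 11: PC=6 idx=0 pred=N actual=T -> ctr[0]=1
Ev 12: PC=3 idx=1 pred=T actual=T -> ctr[1]=3

Answer: 1 3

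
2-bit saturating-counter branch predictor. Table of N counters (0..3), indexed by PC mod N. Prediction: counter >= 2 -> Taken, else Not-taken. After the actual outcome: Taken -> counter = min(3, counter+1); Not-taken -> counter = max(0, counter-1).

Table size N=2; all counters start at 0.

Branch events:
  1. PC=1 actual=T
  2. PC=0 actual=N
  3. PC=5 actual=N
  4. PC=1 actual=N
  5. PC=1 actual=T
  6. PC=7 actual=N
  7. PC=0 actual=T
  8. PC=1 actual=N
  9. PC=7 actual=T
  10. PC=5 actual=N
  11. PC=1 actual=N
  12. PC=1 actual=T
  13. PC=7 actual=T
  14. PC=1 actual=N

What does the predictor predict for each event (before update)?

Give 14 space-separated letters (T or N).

Answer: N N N N N N N N N N N N N T

Derivation:
Ev 1: PC=1 idx=1 pred=N actual=T -> ctr[1]=1
Ev 2: PC=0 idx=0 pred=N actual=N -> ctr[0]=0
Ev 3: PC=5 idx=1 pred=N actual=N -> ctr[1]=0
Ev 4: PC=1 idx=1 pred=N actual=N -> ctr[1]=0
Ev 5: PC=1 idx=1 pred=N actual=T -> ctr[1]=1
Ev 6: PC=7 idx=1 pred=N actual=N -> ctr[1]=0
Ev 7: PC=0 idx=0 pred=N actual=T -> ctr[0]=1
Ev 8: PC=1 idx=1 pred=N actual=N -> ctr[1]=0
Ev 9: PC=7 idx=1 pred=N actual=T -> ctr[1]=1
Ev 10: PC=5 idx=1 pred=N actual=N -> ctr[1]=0
Ev 11: PC=1 idx=1 pred=N actual=N -> ctr[1]=0
Ev 12: PC=1 idx=1 pred=N actual=T -> ctr[1]=1
Ev 13: PC=7 idx=1 pred=N actual=T -> ctr[1]=2
Ev 14: PC=1 idx=1 pred=T actual=N -> ctr[1]=1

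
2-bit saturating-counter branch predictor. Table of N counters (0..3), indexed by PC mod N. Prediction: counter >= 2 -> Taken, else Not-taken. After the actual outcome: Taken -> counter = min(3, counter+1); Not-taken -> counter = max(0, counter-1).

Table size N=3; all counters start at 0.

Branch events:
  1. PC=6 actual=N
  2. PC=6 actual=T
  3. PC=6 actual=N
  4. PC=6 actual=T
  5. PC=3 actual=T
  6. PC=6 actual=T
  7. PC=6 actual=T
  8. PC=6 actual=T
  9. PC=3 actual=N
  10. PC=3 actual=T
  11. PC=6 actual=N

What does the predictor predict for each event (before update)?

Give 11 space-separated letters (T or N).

Answer: N N N N N T T T T T T

Derivation:
Ev 1: PC=6 idx=0 pred=N actual=N -> ctr[0]=0
Ev 2: PC=6 idx=0 pred=N actual=T -> ctr[0]=1
Ev 3: PC=6 idx=0 pred=N actual=N -> ctr[0]=0
Ev 4: PC=6 idx=0 pred=N actual=T -> ctr[0]=1
Ev 5: PC=3 idx=0 pred=N actual=T -> ctr[0]=2
Ev 6: PC=6 idx=0 pred=T actual=T -> ctr[0]=3
Ev 7: PC=6 idx=0 pred=T actual=T -> ctr[0]=3
Ev 8: PC=6 idx=0 pred=T actual=T -> ctr[0]=3
Ev 9: PC=3 idx=0 pred=T actual=N -> ctr[0]=2
Ev 10: PC=3 idx=0 pred=T actual=T -> ctr[0]=3
Ev 11: PC=6 idx=0 pred=T actual=N -> ctr[0]=2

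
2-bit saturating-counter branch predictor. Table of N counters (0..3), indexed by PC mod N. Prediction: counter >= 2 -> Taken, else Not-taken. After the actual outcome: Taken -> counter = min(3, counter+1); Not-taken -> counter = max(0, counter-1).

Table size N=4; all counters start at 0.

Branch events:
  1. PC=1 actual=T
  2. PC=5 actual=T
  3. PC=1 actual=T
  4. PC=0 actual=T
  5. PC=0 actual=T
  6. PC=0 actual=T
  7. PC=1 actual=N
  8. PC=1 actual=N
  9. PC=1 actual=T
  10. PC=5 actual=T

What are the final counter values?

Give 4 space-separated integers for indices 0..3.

Answer: 3 3 0 0

Derivation:
Ev 1: PC=1 idx=1 pred=N actual=T -> ctr[1]=1
Ev 2: PC=5 idx=1 pred=N actual=T -> ctr[1]=2
Ev 3: PC=1 idx=1 pred=T actual=T -> ctr[1]=3
Ev 4: PC=0 idx=0 pred=N actual=T -> ctr[0]=1
Ev 5: PC=0 idx=0 pred=N actual=T -> ctr[0]=2
Ev 6: PC=0 idx=0 pred=T actual=T -> ctr[0]=3
Ev 7: PC=1 idx=1 pred=T actual=N -> ctr[1]=2
Ev 8: PC=1 idx=1 pred=T actual=N -> ctr[1]=1
Ev 9: PC=1 idx=1 pred=N actual=T -> ctr[1]=2
Ev 10: PC=5 idx=1 pred=T actual=T -> ctr[1]=3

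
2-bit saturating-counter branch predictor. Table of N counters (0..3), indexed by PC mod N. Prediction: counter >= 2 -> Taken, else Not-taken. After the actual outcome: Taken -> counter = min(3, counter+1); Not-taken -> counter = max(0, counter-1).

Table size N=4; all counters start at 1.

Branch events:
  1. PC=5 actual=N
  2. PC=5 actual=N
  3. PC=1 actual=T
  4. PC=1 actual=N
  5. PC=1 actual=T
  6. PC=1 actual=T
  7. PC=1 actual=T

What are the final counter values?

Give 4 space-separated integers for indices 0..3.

Ev 1: PC=5 idx=1 pred=N actual=N -> ctr[1]=0
Ev 2: PC=5 idx=1 pred=N actual=N -> ctr[1]=0
Ev 3: PC=1 idx=1 pred=N actual=T -> ctr[1]=1
Ev 4: PC=1 idx=1 pred=N actual=N -> ctr[1]=0
Ev 5: PC=1 idx=1 pred=N actual=T -> ctr[1]=1
Ev 6: PC=1 idx=1 pred=N actual=T -> ctr[1]=2
Ev 7: PC=1 idx=1 pred=T actual=T -> ctr[1]=3

Answer: 1 3 1 1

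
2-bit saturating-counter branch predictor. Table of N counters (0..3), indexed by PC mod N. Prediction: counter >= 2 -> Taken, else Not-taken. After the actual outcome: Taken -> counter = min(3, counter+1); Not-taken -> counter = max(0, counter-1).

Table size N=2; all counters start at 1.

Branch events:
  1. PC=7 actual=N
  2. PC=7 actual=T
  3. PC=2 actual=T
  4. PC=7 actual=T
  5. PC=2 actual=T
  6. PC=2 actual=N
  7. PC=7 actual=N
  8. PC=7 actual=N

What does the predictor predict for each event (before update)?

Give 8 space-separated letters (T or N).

Ev 1: PC=7 idx=1 pred=N actual=N -> ctr[1]=0
Ev 2: PC=7 idx=1 pred=N actual=T -> ctr[1]=1
Ev 3: PC=2 idx=0 pred=N actual=T -> ctr[0]=2
Ev 4: PC=7 idx=1 pred=N actual=T -> ctr[1]=2
Ev 5: PC=2 idx=0 pred=T actual=T -> ctr[0]=3
Ev 6: PC=2 idx=0 pred=T actual=N -> ctr[0]=2
Ev 7: PC=7 idx=1 pred=T actual=N -> ctr[1]=1
Ev 8: PC=7 idx=1 pred=N actual=N -> ctr[1]=0

Answer: N N N N T T T N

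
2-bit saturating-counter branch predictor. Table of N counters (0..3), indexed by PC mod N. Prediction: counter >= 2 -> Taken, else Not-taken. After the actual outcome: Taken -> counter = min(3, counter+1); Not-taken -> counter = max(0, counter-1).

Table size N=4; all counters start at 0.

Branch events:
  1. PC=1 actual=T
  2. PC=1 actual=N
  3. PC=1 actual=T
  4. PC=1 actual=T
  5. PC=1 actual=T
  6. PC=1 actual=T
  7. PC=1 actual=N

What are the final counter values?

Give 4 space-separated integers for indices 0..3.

Ev 1: PC=1 idx=1 pred=N actual=T -> ctr[1]=1
Ev 2: PC=1 idx=1 pred=N actual=N -> ctr[1]=0
Ev 3: PC=1 idx=1 pred=N actual=T -> ctr[1]=1
Ev 4: PC=1 idx=1 pred=N actual=T -> ctr[1]=2
Ev 5: PC=1 idx=1 pred=T actual=T -> ctr[1]=3
Ev 6: PC=1 idx=1 pred=T actual=T -> ctr[1]=3
Ev 7: PC=1 idx=1 pred=T actual=N -> ctr[1]=2

Answer: 0 2 0 0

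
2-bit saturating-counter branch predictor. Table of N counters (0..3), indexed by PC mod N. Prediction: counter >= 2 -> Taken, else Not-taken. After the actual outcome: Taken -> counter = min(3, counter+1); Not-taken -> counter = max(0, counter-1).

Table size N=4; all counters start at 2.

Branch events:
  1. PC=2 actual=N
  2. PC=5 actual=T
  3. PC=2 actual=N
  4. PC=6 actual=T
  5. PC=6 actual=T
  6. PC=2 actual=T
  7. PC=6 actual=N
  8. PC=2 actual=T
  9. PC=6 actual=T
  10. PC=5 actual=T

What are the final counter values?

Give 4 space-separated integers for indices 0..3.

Answer: 2 3 3 2

Derivation:
Ev 1: PC=2 idx=2 pred=T actual=N -> ctr[2]=1
Ev 2: PC=5 idx=1 pred=T actual=T -> ctr[1]=3
Ev 3: PC=2 idx=2 pred=N actual=N -> ctr[2]=0
Ev 4: PC=6 idx=2 pred=N actual=T -> ctr[2]=1
Ev 5: PC=6 idx=2 pred=N actual=T -> ctr[2]=2
Ev 6: PC=2 idx=2 pred=T actual=T -> ctr[2]=3
Ev 7: PC=6 idx=2 pred=T actual=N -> ctr[2]=2
Ev 8: PC=2 idx=2 pred=T actual=T -> ctr[2]=3
Ev 9: PC=6 idx=2 pred=T actual=T -> ctr[2]=3
Ev 10: PC=5 idx=1 pred=T actual=T -> ctr[1]=3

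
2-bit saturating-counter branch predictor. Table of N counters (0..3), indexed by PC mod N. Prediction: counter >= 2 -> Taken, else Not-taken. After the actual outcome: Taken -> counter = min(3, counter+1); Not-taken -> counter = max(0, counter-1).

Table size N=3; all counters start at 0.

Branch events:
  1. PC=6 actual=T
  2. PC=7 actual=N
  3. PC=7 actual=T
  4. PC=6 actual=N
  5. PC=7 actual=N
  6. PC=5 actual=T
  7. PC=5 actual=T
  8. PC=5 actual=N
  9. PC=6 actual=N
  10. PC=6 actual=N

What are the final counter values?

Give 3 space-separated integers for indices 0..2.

Answer: 0 0 1

Derivation:
Ev 1: PC=6 idx=0 pred=N actual=T -> ctr[0]=1
Ev 2: PC=7 idx=1 pred=N actual=N -> ctr[1]=0
Ev 3: PC=7 idx=1 pred=N actual=T -> ctr[1]=1
Ev 4: PC=6 idx=0 pred=N actual=N -> ctr[0]=0
Ev 5: PC=7 idx=1 pred=N actual=N -> ctr[1]=0
Ev 6: PC=5 idx=2 pred=N actual=T -> ctr[2]=1
Ev 7: PC=5 idx=2 pred=N actual=T -> ctr[2]=2
Ev 8: PC=5 idx=2 pred=T actual=N -> ctr[2]=1
Ev 9: PC=6 idx=0 pred=N actual=N -> ctr[0]=0
Ev 10: PC=6 idx=0 pred=N actual=N -> ctr[0]=0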